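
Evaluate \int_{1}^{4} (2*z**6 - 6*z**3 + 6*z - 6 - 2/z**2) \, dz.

30267/7

By the power rule, an antiderivative is F(z) = 2*z**7/7 - 3*z**4/2 + 3*z**2 - 6*z + 2/z.
Then F(4) - F(1) = (60503/14) - (-31/14) = 30267/7.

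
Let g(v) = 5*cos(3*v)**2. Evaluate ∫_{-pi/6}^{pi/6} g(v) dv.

Use the identity cos^2(3*v) = (1 + cos(6*v))/2.
An antiderivative is F(v) = 5*v/2 + 5*sin(6*v)/12.
Then F(pi/6) - F(-pi/6) = (5*pi/12) - (-5*pi/12) = 5*pi/6.

5*pi/6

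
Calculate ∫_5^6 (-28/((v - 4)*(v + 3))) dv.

-16*log(2) + 8*log(3)

Factor the denominator: v**2 - v - 12 = (v + 3)(v - 4).
Partial fractions: -28/((v - 4)*(v + 3)) = 4/(v + 3) - 4/(v - 4).
An antiderivative is F(v) = -4*log(v - 4) + 4*log(v + 3).
Then F(6) - F(5) = (-4*log(2) + 8*log(3)) - (12*log(2)) = -16*log(2) + 8*log(3).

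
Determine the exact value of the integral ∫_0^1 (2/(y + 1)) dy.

log(4)

An antiderivative is F(y) = 2*log(y + 1).
Then F(1) - F(0) = (log(4)) - (0) = log(4).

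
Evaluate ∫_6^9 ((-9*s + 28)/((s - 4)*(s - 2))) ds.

-5*log(7) - 4*log(5) + 14*log(2)

Factor the denominator: s**2 - 6*s + 8 = (s - 2)(s - 4).
Partial fractions: (-9*s + 28)/((s - 4)*(s - 2)) = -5/(s - 2) - 4/(s - 4).
An antiderivative is F(s) = -4*log(s - 4) - 5*log(s - 2).
Then F(9) - F(6) = (-5*log(7) - 4*log(5)) - (-14*log(2)) = -5*log(7) - 4*log(5) + 14*log(2).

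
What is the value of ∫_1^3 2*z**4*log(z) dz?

-484/25 + 486*log(3)/5

Integrate by parts once (u = ln z, dv = 2*z**4 dz).
An antiderivative is F(z) = 2*z**5*(5*log(z) - 1)/25.
Then F(3) - F(1) = (-486/25 + 486*log(3)/5) - (-2/25) = -484/25 + 486*log(3)/5.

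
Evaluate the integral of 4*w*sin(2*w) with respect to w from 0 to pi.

Integrate by parts once (u = w, dv = 4*sin(2*w) dw).
An antiderivative is F(w) = -2*w*cos(2*w) + sin(2*w).
Then F(pi) - F(0) = (-2*pi) - (0) = -2*pi.

-2*pi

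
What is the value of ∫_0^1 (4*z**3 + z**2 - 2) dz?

-2/3

By the power rule, an antiderivative is F(z) = z**4 + z**3/3 - 2*z.
Then F(1) - F(0) = (-2/3) - (0) = -2/3.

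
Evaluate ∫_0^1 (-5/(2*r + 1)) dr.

-5*log(3)/2

An antiderivative is F(r) = -5*log(2*r + 1)/2.
Then F(1) - F(0) = (-5*log(3)/2) - (0) = -5*log(3)/2.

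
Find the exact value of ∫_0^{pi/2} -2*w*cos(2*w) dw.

Integrate by parts once (u = w, dv = -2*cos(2*w) dw).
An antiderivative is F(w) = -w*sin(2*w) - cos(2*w)/2.
Then F(pi/2) - F(0) = (1/2) - (-1/2) = 1.

1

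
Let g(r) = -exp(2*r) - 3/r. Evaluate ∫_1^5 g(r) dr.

An antiderivative is F(r) = -exp(2*r)/2 - 3*log(r).
Then F(5) - F(1) = (-exp(10)/2 - 3*log(5)) - (-exp(2)/2) = -exp(10)/2 - 3*log(5) + exp(2)/2.

-exp(10)/2 - 3*log(5) + exp(2)/2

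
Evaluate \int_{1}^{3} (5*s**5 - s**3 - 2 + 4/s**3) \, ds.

5260/9

By the power rule, an antiderivative is F(s) = 5*s**6/6 - s**4/4 - 2*s - 2/s**2.
Then F(3) - F(1) = (20917/36) - (-41/12) = 5260/9.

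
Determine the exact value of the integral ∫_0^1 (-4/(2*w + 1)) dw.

-log(9)

An antiderivative is F(w) = -2*log(2*w + 1).
Then F(1) - F(0) = (-log(9)) - (0) = -log(9).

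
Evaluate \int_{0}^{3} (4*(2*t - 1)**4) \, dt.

6252/5

Let u = 2*t - 1, so du = 2 dt. When t = 0, u = -1; when t = 3, u = 5.
The integral becomes 2·∫ u**4 du from -1 to 5, with antiderivative 2*u**5/5.
Back in t: F(t) = 2*(2*t - 1)**5/5.
Then F(3) - F(0) = (1250) - (-2/5) = 6252/5.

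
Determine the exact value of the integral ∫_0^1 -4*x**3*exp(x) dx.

-24 + 8*E

Integrate by parts 3 times (u = x^3, dv = -4*exp(x) dx).
An antiderivative is F(x) = (-4*x**3 + 12*x**2 - 24*x + 24)*exp(x).
Then F(1) - F(0) = (8*E) - (24) = -24 + 8*E.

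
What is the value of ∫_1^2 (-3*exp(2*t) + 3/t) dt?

An antiderivative is F(t) = -3*exp(2*t)/2 + 3*log(t).
Then F(2) - F(1) = (-3*exp(4)/2 + log(8)) - (-3*exp(2)/2) = -3*exp(4)/2 + log(8) + 3*exp(2)/2.

-3*exp(4)/2 + log(8) + 3*exp(2)/2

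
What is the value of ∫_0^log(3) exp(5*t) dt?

242/5

Let u = exp(t), so du = exp(t) dt. When t = 0, u = 1; when t = log(3), u = 3.
The integral becomes ∫ u**4 du from 1 to 3, with antiderivative u**5/5.
Back in t: F(t) = exp(5*t)/5.
Then F(log(3)) - F(0) = (243/5) - (1/5) = 242/5.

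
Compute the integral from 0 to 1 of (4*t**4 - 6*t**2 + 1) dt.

-1/5

By the power rule, an antiderivative is F(t) = 4*t**5/5 - 2*t**3 + t.
Then F(1) - F(0) = (-1/5) - (0) = -1/5.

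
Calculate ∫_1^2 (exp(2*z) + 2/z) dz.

-exp(2)/2 + log(4) + exp(4)/2

An antiderivative is F(z) = exp(2*z)/2 + 2*log(z).
Then F(2) - F(1) = (log(4) + exp(4)/2) - (exp(2)/2) = -exp(2)/2 + log(4) + exp(4)/2.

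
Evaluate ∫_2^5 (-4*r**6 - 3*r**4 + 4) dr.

By the power rule, an antiderivative is F(r) = -4*r**7/7 - 3*r**5/5 + 4*r.
Then F(5) - F(2) = (-325485/7) - (-2952/35) = -1624473/35.

-1624473/35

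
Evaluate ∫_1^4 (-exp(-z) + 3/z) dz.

An antiderivative is F(z) = 3*log(z) + exp(-z).
Then F(4) - F(1) = (exp(-4) + 6*log(2)) - (exp(-1)) = -exp(-1) + exp(-4) + 6*log(2).

-exp(-1) + exp(-4) + 6*log(2)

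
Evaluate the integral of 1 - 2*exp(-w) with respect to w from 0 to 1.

An antiderivative is F(w) = w + 2*exp(-w).
Then F(1) - F(0) = (2*exp(-1) + 1) - (2) = -1 + 2*exp(-1).

-1 + 2*exp(-1)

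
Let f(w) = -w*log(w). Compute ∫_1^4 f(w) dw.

15/4 - 16*log(2)

Integrate by parts once (u = ln w, dv = -w dw).
An antiderivative is F(w) = -w**2*(2*log(w) - 1)/4.
Then F(4) - F(1) = (4 - 16*log(2)) - (1/4) = 15/4 - 16*log(2).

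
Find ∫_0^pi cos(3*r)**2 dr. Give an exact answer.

Use the identity cos^2(3*r) = (1 + cos(6*r))/2.
An antiderivative is F(r) = r/2 + sin(6*r)/12.
Then F(pi) - F(0) = (pi/2) - (0) = pi/2.

pi/2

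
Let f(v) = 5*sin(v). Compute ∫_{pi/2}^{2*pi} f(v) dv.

-5

An antiderivative is F(v) = -5*cos(v).
Then F(2*pi) - F(pi/2) = (-5) - (0) = -5.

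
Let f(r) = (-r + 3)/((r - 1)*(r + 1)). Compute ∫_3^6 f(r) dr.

log(40/49)

Factor the denominator: r**2 - 1 = (r + 1)(r - 1).
Partial fractions: (-r + 3)/((r - 1)*(r + 1)) = -2/(r + 1) + 1/(r - 1).
An antiderivative is F(r) = log(r - 1) - 2*log(r + 1).
Then F(6) - F(3) = (log(5/49)) - (-log(8)) = log(40/49).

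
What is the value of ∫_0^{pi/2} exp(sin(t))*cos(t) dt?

Let u = sin(t), so du = cos(t) dt. When t = 0, u = 0; when t = pi/2, u = 1.
The integral becomes ∫ exp(u) du from 0 to 1, with antiderivative exp(u).
Back in t: F(t) = exp(sin(t)).
Then F(pi/2) - F(0) = (E) - (1) = -1 + E.

-1 + E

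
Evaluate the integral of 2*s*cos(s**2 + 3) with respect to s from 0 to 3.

Let u = s**2 + 3, so du = 2*s ds. When s = 0, u = 3; when s = 3, u = 12.
The integral becomes ∫ cos(u) du from 3 to 12, with antiderivative sin(u).
Back in s: F(s) = sin(s**2 + 3).
Then F(3) - F(0) = (sin(12)) - (sin(3)) = sin(12) - sin(3).

sin(12) - sin(3)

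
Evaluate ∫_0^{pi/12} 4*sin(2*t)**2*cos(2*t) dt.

1/12

Let u = sin(2*t), so du = 2*cos(2*t) dt. When t = 0, u = 0; when t = pi/12, u = 1/2.
The integral becomes 2·∫ u**2 du from 0 to 1/2, with antiderivative 2*u**3/3.
Back in t: F(t) = 2*sin(2*t)**3/3.
Then F(pi/12) - F(0) = (1/12) - (0) = 1/12.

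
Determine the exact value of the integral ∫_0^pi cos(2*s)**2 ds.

Use the identity cos^2(2*s) = (1 + cos(4*s))/2.
An antiderivative is F(s) = s/2 + sin(4*s)/8.
Then F(pi) - F(0) = (pi/2) - (0) = pi/2.

pi/2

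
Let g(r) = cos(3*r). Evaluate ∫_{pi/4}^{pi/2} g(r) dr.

-1/3 - sqrt(2)/6

An antiderivative is F(r) = sin(3*r)/3.
Then F(pi/2) - F(pi/4) = (-1/3) - (sqrt(2)/6) = -1/3 - sqrt(2)/6.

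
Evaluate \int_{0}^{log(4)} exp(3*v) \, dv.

21

Let u = exp(v), so du = exp(v) dv. When v = 0, u = 1; when v = log(4), u = 4.
The integral becomes ∫ u**2 du from 1 to 4, with antiderivative u**3/3.
Back in v: F(v) = exp(3*v)/3.
Then F(log(4)) - F(0) = (64/3) - (1/3) = 21.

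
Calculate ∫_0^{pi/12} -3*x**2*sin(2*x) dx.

-3*sqrt(3)/8 - pi/16 + sqrt(3)*pi**2/192 + 3/4

Integrate by parts twice (u = x^2, dv = -3*sin(2*x) dx).
An antiderivative is F(x) = 3*x**2*cos(2*x)/2 - 3*x*sin(2*x)/2 - 3*cos(2*x)/4.
Then F(pi/12) - F(0) = (-3*sqrt(3)/8 - pi/16 + sqrt(3)*pi**2/192) - (-3/4) = -3*sqrt(3)/8 - pi/16 + sqrt(3)*pi**2/192 + 3/4.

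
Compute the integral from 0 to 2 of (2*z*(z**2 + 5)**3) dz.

1484

Let u = z**2 + 5, so du = 2*z dz. When z = 0, u = 5; when z = 2, u = 9.
The integral becomes ∫ u**3 du from 5 to 9, with antiderivative u**4/4.
Back in z: F(z) = (z**2 + 5)**4/4.
Then F(2) - F(0) = (6561/4) - (625/4) = 1484.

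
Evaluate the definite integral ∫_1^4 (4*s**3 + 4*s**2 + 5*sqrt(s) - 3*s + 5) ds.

2129/6

By the power rule, an antiderivative is F(s) = s**4 + 10*s**(3/2)/3 + 4*s**3/3 - 3*s**2/2 + 5*s.
Then F(4) - F(1) = (364) - (55/6) = 2129/6.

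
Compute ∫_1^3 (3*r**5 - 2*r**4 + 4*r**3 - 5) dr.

By the power rule, an antiderivative is F(r) = r**6/2 - 2*r**5/5 + r**4 - 5*r.
Then F(3) - F(1) = (3333/10) - (-39/10) = 1686/5.

1686/5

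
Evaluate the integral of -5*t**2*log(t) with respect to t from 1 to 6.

Integrate by parts once (u = ln t, dv = -5*t**2 dt).
An antiderivative is F(t) = -5*t**3*(3*log(t) - 1)/9.
Then F(6) - F(1) = (-360*log(3) - 360*log(2) + 120) - (5/9) = -360*log(3) - 360*log(2) + 1075/9.

-360*log(3) - 360*log(2) + 1075/9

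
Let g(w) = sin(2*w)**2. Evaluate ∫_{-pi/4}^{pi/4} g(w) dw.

pi/4

Use the identity sin^2(2*w) = (1 - cos(4*w))/2.
An antiderivative is F(w) = w/2 - sin(4*w)/8.
Then F(pi/4) - F(-pi/4) = (pi/8) - (-pi/8) = pi/4.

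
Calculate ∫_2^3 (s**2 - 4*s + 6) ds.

By the power rule, an antiderivative is F(s) = s**3/3 - 2*s**2 + 6*s.
Then F(3) - F(2) = (9) - (20/3) = 7/3.

7/3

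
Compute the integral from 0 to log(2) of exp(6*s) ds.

21/2

Let u = exp(s), so du = exp(s) ds. When s = 0, u = 1; when s = log(2), u = 2.
The integral becomes ∫ u**5 du from 1 to 2, with antiderivative u**6/6.
Back in s: F(s) = exp(6*s)/6.
Then F(log(2)) - F(0) = (32/3) - (1/6) = 21/2.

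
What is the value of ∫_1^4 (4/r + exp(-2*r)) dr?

An antiderivative is F(r) = 4*log(r) - exp(-2*r)/2.
Then F(4) - F(1) = (-exp(-8)/2 + 8*log(2)) - (-exp(-2)/2) = (-1 + exp(6) + 16*exp(8)*log(2))*exp(-8)/2.

(-1 + exp(6) + 16*exp(8)*log(2))*exp(-8)/2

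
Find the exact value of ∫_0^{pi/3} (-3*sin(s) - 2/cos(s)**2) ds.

-2*sqrt(3) - 3/2

An antiderivative is F(s) = 3*cos(s) - 2*tan(s).
Then F(pi/3) - F(0) = (3/2 - 2*sqrt(3)) - (3) = -2*sqrt(3) - 3/2.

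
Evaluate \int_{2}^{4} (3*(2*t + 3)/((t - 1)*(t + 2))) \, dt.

Factor the denominator: t**2 + t - 2 = (t + 2)(t - 1).
Partial fractions: 3*(2*t + 3)/((t - 1)*(t + 2)) = 1/(t + 2) + 5/(t - 1).
An antiderivative is F(t) = 5*log(t - 1) + log(t + 2).
Then F(4) - F(2) = (log(2) + 6*log(3)) - (log(4)) = -log(2) + 6*log(3).

-log(2) + 6*log(3)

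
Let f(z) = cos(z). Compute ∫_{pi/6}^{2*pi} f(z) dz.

-1/2

An antiderivative is F(z) = sin(z).
Then F(2*pi) - F(pi/6) = (0) - (1/2) = -1/2.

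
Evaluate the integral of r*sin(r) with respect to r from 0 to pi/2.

1

Integrate by parts once (u = r, dv = sin(r) dr).
An antiderivative is F(r) = -r*cos(r) + sin(r).
Then F(pi/2) - F(0) = (1) - (0) = 1.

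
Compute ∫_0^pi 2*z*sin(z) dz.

2*pi

Integrate by parts once (u = z, dv = 2*sin(z) dz).
An antiderivative is F(z) = -2*z*cos(z) + 2*sin(z).
Then F(pi) - F(0) = (2*pi) - (0) = 2*pi.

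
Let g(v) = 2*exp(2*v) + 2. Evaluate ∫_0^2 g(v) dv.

3 + exp(4)

An antiderivative is F(v) = exp(2*v) + 2*v.
Then F(2) - F(0) = (4 + exp(4)) - (1) = 3 + exp(4).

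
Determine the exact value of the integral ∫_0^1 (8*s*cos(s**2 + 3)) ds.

Let u = s**2 + 3, so du = 2*s ds. When s = 0, u = 3; when s = 1, u = 4.
The integral becomes 4·∫ cos(u) du from 3 to 4, with antiderivative 4*sin(u).
Back in s: F(s) = 4*sin(s**2 + 3).
Then F(1) - F(0) = (4*sin(4)) - (4*sin(3)) = 4*sin(4) - 4*sin(3).

4*sin(4) - 4*sin(3)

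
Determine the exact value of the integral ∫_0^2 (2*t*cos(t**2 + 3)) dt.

-sin(3) + sin(7)

Let u = t**2 + 3, so du = 2*t dt. When t = 0, u = 3; when t = 2, u = 7.
The integral becomes ∫ cos(u) du from 3 to 7, with antiderivative sin(u).
Back in t: F(t) = sin(t**2 + 3).
Then F(2) - F(0) = (sin(7)) - (sin(3)) = -sin(3) + sin(7).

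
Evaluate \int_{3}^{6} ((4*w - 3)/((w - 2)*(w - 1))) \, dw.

-log(5) + 11*log(2)

Factor the denominator: w**2 - 3*w + 2 = (w - 1)(w - 2).
Partial fractions: (4*w - 3)/((w - 2)*(w - 1)) = -1/(w - 1) + 5/(w - 2).
An antiderivative is F(w) = 5*log(w - 2) - log(w - 1).
Then F(6) - F(3) = (-log(5) + 10*log(2)) - (-log(2)) = -log(5) + 11*log(2).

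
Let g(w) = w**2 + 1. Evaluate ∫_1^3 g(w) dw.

By the power rule, an antiderivative is F(w) = w**3/3 + w.
Then F(3) - F(1) = (12) - (4/3) = 32/3.

32/3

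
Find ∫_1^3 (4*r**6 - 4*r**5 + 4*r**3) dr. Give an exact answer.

By the power rule, an antiderivative is F(r) = 4*r**7/7 - 2*r**6/3 + r**4.
Then F(3) - F(1) = (5913/7) - (19/21) = 17720/21.

17720/21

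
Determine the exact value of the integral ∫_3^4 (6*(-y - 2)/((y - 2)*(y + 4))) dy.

Factor the denominator: y**2 + 2*y - 8 = (y + 4)(y - 2).
Partial fractions: 6*(-y - 2)/((y - 2)*(y + 4)) = -2/(y + 4) - 4/(y - 2).
An antiderivative is F(y) = -4*log(y - 2) - 2*log(y + 4).
Then F(4) - F(3) = (-10*log(2)) - (-log(49)) = -10*log(2) + 2*log(7).

-10*log(2) + 2*log(7)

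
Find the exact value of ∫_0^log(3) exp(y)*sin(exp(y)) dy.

Let u = exp(y), so du = exp(y) dy. When y = 0, u = 1; when y = log(3), u = 3.
The integral becomes ∫ sin(u) du from 1 to 3, with antiderivative -cos(u).
Back in y: F(y) = -cos(exp(y)).
Then F(log(3)) - F(0) = (-cos(3)) - (-cos(1)) = cos(1) - cos(3).

cos(1) - cos(3)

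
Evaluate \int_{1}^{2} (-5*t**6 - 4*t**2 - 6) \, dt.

-2227/21

By the power rule, an antiderivative is F(t) = -5*t**7/7 - 4*t**3/3 - 6*t.
Then F(2) - F(1) = (-2396/21) - (-169/21) = -2227/21.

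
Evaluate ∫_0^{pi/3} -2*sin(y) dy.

-1

An antiderivative is F(y) = 2*cos(y).
Then F(pi/3) - F(0) = (1) - (2) = -1.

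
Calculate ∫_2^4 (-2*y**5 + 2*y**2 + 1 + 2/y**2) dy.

-7825/6

By the power rule, an antiderivative is F(y) = -y**6/3 + 2*y**3/3 + y - 2/y.
Then F(4) - F(2) = (-7915/6) - (-15) = -7825/6.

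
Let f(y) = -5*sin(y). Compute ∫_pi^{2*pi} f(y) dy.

10

An antiderivative is F(y) = 5*cos(y).
Then F(2*pi) - F(pi) = (5) - (-5) = 10.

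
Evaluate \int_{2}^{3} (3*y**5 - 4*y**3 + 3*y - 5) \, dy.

By the power rule, an antiderivative is F(y) = y**6/2 - y**4 + 3*y**2/2 - 5*y.
Then F(3) - F(2) = (282) - (12) = 270.

270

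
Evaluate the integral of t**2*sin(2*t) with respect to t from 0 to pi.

-pi**2/2

Integrate by parts twice (u = t^2, dv = sin(2*t) dt).
An antiderivative is F(t) = -t**2*cos(2*t)/2 + t*sin(2*t)/2 + cos(2*t)/4.
Then F(pi) - F(0) = (1/4 - pi**2/2) - (1/4) = -pi**2/2.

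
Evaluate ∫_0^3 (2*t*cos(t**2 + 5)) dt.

-sin(5) + sin(14)

Let u = t**2 + 5, so du = 2*t dt. When t = 0, u = 5; when t = 3, u = 14.
The integral becomes ∫ cos(u) du from 5 to 14, with antiderivative sin(u).
Back in t: F(t) = sin(t**2 + 5).
Then F(3) - F(0) = (sin(14)) - (sin(5)) = -sin(5) + sin(14).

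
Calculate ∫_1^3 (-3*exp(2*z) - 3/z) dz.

-3*exp(6)/2 - log(27) + 3*exp(2)/2

An antiderivative is F(z) = -3*exp(2*z)/2 - 3*log(z).
Then F(3) - F(1) = (-3*exp(6)/2 - log(27)) - (-3*exp(2)/2) = -3*exp(6)/2 - log(27) + 3*exp(2)/2.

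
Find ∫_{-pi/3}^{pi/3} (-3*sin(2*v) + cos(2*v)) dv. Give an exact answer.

An antiderivative is F(v) = sin(2*v)/2 + 3*cos(2*v)/2.
Then F(pi/3) - F(-pi/3) = (-3/4 + sqrt(3)/4) - (-3/4 - sqrt(3)/4) = sqrt(3)/2.

sqrt(3)/2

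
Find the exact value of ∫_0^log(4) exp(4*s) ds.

Let u = exp(s), so du = exp(s) ds. When s = 0, u = 1; when s = log(4), u = 4.
The integral becomes ∫ u**3 du from 1 to 4, with antiderivative u**4/4.
Back in s: F(s) = exp(4*s)/4.
Then F(log(4)) - F(0) = (64) - (1/4) = 255/4.

255/4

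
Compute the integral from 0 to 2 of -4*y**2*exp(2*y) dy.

Integrate by parts twice (u = y^2, dv = -4*exp(2*y) dy).
An antiderivative is F(y) = (-2*y**2 + 2*y - 1)*exp(2*y).
Then F(2) - F(0) = (-5*exp(4)) - (-1) = 1 - 5*exp(4).

1 - 5*exp(4)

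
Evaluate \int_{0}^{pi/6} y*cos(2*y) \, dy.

-1/8 + sqrt(3)*pi/24

Integrate by parts once (u = y, dv = cos(2*y) dy).
An antiderivative is F(y) = y*sin(2*y)/2 + cos(2*y)/4.
Then F(pi/6) - F(0) = (1/8 + sqrt(3)*pi/24) - (1/4) = -1/8 + sqrt(3)*pi/24.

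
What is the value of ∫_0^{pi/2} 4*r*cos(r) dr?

Integrate by parts once (u = r, dv = 4*cos(r) dr).
An antiderivative is F(r) = 4*r*sin(r) + 4*cos(r).
Then F(pi/2) - F(0) = (2*pi) - (4) = -4 + 2*pi.

-4 + 2*pi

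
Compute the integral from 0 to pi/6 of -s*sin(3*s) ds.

-1/9

Integrate by parts once (u = s, dv = -sin(3*s) ds).
An antiderivative is F(s) = s*cos(3*s)/3 - sin(3*s)/9.
Then F(pi/6) - F(0) = (-1/9) - (0) = -1/9.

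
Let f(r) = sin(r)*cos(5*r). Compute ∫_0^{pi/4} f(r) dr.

Use the identity sin(r)cos(5*r) = [sin(6*r) + sin(-4*r)]/2.
An antiderivative is F(r) = cos(4*r)/8 - cos(6*r)/12.
Then F(pi/4) - F(0) = (-1/8) - (1/24) = -1/6.

-1/6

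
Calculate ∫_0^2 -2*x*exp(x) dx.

Integrate by parts once (u = x, dv = -2*exp(x) dx).
An antiderivative is F(x) = (-2*x + 2)*exp(x).
Then F(2) - F(0) = (-2*exp(2)) - (2) = -2*exp(2) - 2.

-2*exp(2) - 2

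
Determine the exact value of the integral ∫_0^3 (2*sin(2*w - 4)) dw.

cos(4) - cos(2)

Let u = 2*w - 4, so du = 2 dw. When w = 0, u = -4; when w = 3, u = 2.
The integral becomes ∫ sin(u) du from -4 to 2, with antiderivative -cos(u).
Back in w: F(w) = -cos(2*w - 4).
Then F(3) - F(0) = (-cos(2)) - (-cos(4)) = cos(4) - cos(2).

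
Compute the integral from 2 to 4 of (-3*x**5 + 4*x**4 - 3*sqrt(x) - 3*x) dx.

By the power rule, an antiderivative is F(x) = -x**6/2 + 4*x**5/5 - 2*x**(3/2) - 3*x**2/2.
Then F(4) - F(2) = (-6344/5) - (-62/5 - 4*sqrt(2)) = -6282/5 + 4*sqrt(2).

-6282/5 + 4*sqrt(2)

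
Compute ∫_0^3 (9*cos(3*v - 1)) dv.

Let u = 3*v - 1, so du = 3 dv. When v = 0, u = -1; when v = 3, u = 8.
The integral becomes 3·∫ cos(u) du from -1 to 8, with antiderivative 3*sin(u).
Back in v: F(v) = 3*sin(3*v - 1).
Then F(3) - F(0) = (3*sin(8)) - (-3*sin(1)) = 3*sin(1) + 3*sin(8).

3*sin(1) + 3*sin(8)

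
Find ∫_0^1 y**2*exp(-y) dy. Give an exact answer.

Integrate by parts twice (u = y^2, dv = exp(-y) dy).
An antiderivative is F(y) = (-y**2 - 2*y - 2)*exp(-y).
Then F(1) - F(0) = (-5*exp(-1)) - (-2) = 2 - 5*exp(-1).

2 - 5*exp(-1)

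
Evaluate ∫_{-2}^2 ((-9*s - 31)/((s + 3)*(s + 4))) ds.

Factor the denominator: s**2 + 7*s + 12 = (s + 4)(s + 3).
Partial fractions: (-9*s - 31)/((s + 3)*(s + 4)) = -5/(s + 4) - 4/(s + 3).
An antiderivative is F(s) = -4*log(s + 3) - 5*log(s + 4).
Then F(2) - F(-2) = (-4*log(5) - 5*log(3) - 5*log(2)) - (-log(32)) = -4*log(5) - 5*log(3).

-4*log(5) - 5*log(3)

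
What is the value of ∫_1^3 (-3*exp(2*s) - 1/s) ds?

-3*exp(6)/2 - log(3) + 3*exp(2)/2

An antiderivative is F(s) = -3*exp(2*s)/2 - log(s).
Then F(3) - F(1) = (-3*exp(6)/2 - log(3)) - (-3*exp(2)/2) = -3*exp(6)/2 - log(3) + 3*exp(2)/2.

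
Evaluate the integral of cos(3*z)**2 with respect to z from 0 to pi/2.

pi/4

Use the identity cos^2(3*z) = (1 + cos(6*z))/2.
An antiderivative is F(z) = z/2 + sin(6*z)/12.
Then F(pi/2) - F(0) = (pi/4) - (0) = pi/4.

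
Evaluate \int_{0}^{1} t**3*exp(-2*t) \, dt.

3/8 - 19*exp(-2)/8

Integrate by parts 3 times (u = t^3, dv = exp(-2*t) dt).
An antiderivative is F(t) = (-4*t**3 - 6*t**2 - 6*t - 3)*exp(-2*t)/8.
Then F(1) - F(0) = (-19*exp(-2)/8) - (-3/8) = 3/8 - 19*exp(-2)/8.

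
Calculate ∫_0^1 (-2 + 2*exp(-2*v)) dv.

An antiderivative is F(v) = -2*v - exp(-2*v).
Then F(1) - F(0) = (-2 - exp(-2)) - (-1) = -1 - exp(-2).

-1 - exp(-2)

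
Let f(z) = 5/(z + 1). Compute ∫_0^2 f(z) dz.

5*log(3)

An antiderivative is F(z) = 5*log(z + 1).
Then F(2) - F(0) = (5*log(3)) - (0) = 5*log(3).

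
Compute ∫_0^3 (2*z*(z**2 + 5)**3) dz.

37791/4

Let u = z**2 + 5, so du = 2*z dz. When z = 0, u = 5; when z = 3, u = 14.
The integral becomes ∫ u**3 du from 5 to 14, with antiderivative u**4/4.
Back in z: F(z) = (z**2 + 5)**4/4.
Then F(3) - F(0) = (9604) - (625/4) = 37791/4.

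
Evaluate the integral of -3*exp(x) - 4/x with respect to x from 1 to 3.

An antiderivative is F(x) = -3*exp(x) - 4*log(x).
Then F(3) - F(1) = (-3*exp(3) - log(81)) - (-3*exp(1)) = -3*exp(3) - log(81) + 3*exp(1).

-3*exp(3) - log(81) + 3*exp(1)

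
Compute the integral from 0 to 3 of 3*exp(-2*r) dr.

3/2 - 3*exp(-6)/2

An antiderivative is F(r) = -3*exp(-2*r)/2.
Then F(3) - F(0) = (-3*exp(-6)/2) - (-3/2) = 3/2 - 3*exp(-6)/2.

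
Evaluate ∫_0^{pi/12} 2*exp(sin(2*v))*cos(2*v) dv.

Let u = sin(2*v), so du = 2*cos(2*v) dv. When v = 0, u = 0; when v = pi/12, u = 1/2.
The integral becomes ∫ exp(u) du from 0 to 1/2, with antiderivative exp(u).
Back in v: F(v) = exp(sin(2*v)).
Then F(pi/12) - F(0) = (exp(1/2)) - (1) = -1 + exp(1/2).

-1 + exp(1/2)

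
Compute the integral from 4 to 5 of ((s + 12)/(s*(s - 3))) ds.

Factor the denominator: s**2 - 3*s = s(s - 3).
Partial fractions: (s + 12)/(s*(s - 3)) = -4/s + 5/(s - 3).
An antiderivative is F(s) = -4*log(s) + 5*log(s - 3).
Then F(5) - F(4) = (-4*log(5) + 5*log(2)) - (-8*log(2)) = -4*log(5) + 13*log(2).

-4*log(5) + 13*log(2)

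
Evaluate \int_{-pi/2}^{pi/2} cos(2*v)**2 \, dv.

Use the identity cos^2(2*v) = (1 + cos(4*v))/2.
An antiderivative is F(v) = v/2 + sin(4*v)/8.
Then F(pi/2) - F(-pi/2) = (pi/4) - (-pi/4) = pi/2.

pi/2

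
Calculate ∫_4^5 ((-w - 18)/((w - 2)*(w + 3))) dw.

Factor the denominator: w**2 + w - 6 = (w + 3)(w - 2).
Partial fractions: (-w - 18)/((w - 2)*(w + 3)) = 3/(w + 3) - 4/(w - 2).
An antiderivative is F(w) = -4*log(w - 2) + 3*log(w + 3).
Then F(5) - F(4) = (-4*log(3) + 9*log(2)) - (-4*log(2) + 3*log(7)) = -3*log(7) - 4*log(3) + 13*log(2).

-3*log(7) - 4*log(3) + 13*log(2)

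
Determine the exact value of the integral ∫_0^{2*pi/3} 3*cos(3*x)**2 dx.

pi

Use the identity cos^2(3*x) = (1 + cos(6*x))/2.
An antiderivative is F(x) = 3*x/2 + sin(6*x)/4.
Then F(2*pi/3) - F(0) = (pi) - (0) = pi.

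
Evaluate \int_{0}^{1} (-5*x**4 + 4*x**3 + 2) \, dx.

2

By the power rule, an antiderivative is F(x) = -x**5 + x**4 + 2*x.
Then F(1) - F(0) = (2) - (0) = 2.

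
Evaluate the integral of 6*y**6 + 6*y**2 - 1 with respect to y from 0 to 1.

13/7

By the power rule, an antiderivative is F(y) = 6*y**7/7 + 2*y**3 - y.
Then F(1) - F(0) = (13/7) - (0) = 13/7.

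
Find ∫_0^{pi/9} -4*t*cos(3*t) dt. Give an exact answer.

-2*sqrt(3)*pi/27 + 2/9

Integrate by parts once (u = t, dv = -4*cos(3*t) dt).
An antiderivative is F(t) = -4*t*sin(3*t)/3 - 4*cos(3*t)/9.
Then F(pi/9) - F(0) = (-2*sqrt(3)*pi/27 - 2/9) - (-4/9) = -2*sqrt(3)*pi/27 + 2/9.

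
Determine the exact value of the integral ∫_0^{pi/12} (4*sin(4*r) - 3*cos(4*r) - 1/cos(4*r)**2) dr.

1/2 - 5*sqrt(3)/8

An antiderivative is F(r) = -3*sin(4*r)/4 - cos(4*r) - tan(4*r)/4.
Then F(pi/12) - F(0) = (-5*sqrt(3)/8 - 1/2) - (-1) = 1/2 - 5*sqrt(3)/8.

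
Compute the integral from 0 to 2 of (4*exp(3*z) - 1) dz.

An antiderivative is F(z) = 4*exp(3*z)/3 - z.
Then F(2) - F(0) = (-2 + 4*exp(6)/3) - (4/3) = -10/3 + 4*exp(6)/3.

-10/3 + 4*exp(6)/3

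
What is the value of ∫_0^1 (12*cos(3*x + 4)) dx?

Let u = 3*x + 4, so du = 3 dx. When x = 0, u = 4; when x = 1, u = 7.
The integral becomes 4·∫ cos(u) du from 4 to 7, with antiderivative 4*sin(u).
Back in x: F(x) = 4*sin(3*x + 4).
Then F(1) - F(0) = (4*sin(7)) - (4*sin(4)) = 4*sin(7) - 4*sin(4).

4*sin(7) - 4*sin(4)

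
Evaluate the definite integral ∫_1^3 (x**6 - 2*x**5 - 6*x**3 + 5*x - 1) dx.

By the power rule, an antiderivative is F(x) = x**7/7 - x**6/3 - 3*x**4/2 + 5*x**2/2 - x.
Then F(3) - F(1) = (-228/7) - (-4/21) = -680/21.

-680/21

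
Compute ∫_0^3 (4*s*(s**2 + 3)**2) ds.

1134

Let u = s**2 + 3, so du = 2*s ds. When s = 0, u = 3; when s = 3, u = 12.
The integral becomes 2·∫ u**2 du from 3 to 12, with antiderivative 2*u**3/3.
Back in s: F(s) = 2*(s**2 + 3)**3/3.
Then F(3) - F(0) = (1152) - (18) = 1134.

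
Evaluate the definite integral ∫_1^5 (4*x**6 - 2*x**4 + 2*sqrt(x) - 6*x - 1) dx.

By the power rule, an antiderivative is F(x) = 4*x**7/7 - 2*x**5/5 + 4*x**(3/2)/3 - 3*x**2 - x.
Then F(5) - F(1) = (20*sqrt(5)/3 + 303190/7) - (-262/105) = 20*sqrt(5)/3 + 4548112/105.

20*sqrt(5)/3 + 4548112/105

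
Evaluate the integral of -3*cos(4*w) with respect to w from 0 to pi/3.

An antiderivative is F(w) = -3*sin(4*w)/4.
Then F(pi/3) - F(0) = (3*sqrt(3)/8) - (0) = 3*sqrt(3)/8.

3*sqrt(3)/8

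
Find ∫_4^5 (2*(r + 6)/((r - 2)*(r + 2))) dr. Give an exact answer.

Factor the denominator: r**2 - 4 = (r + 2)(r - 2).
Partial fractions: 2*(r + 6)/((r - 2)*(r + 2)) = -2/(r + 2) + 4/(r - 2).
An antiderivative is F(r) = 4*log(r - 2) - 2*log(r + 2).
Then F(5) - F(4) = (log(81/49)) - (log(4/9)) = -2*log(7) - 2*log(2) + 6*log(3).

-2*log(7) - 2*log(2) + 6*log(3)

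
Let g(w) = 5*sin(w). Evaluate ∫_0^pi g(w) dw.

An antiderivative is F(w) = -5*cos(w).
Then F(pi) - F(0) = (5) - (-5) = 10.

10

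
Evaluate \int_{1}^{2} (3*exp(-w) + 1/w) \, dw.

-3*exp(-2) + log(2) + 3*exp(-1)

An antiderivative is F(w) = log(w) - 3*exp(-w).
Then F(2) - F(1) = (-3*exp(-2) + log(2)) - (-3*exp(-1)) = -3*exp(-2) + log(2) + 3*exp(-1).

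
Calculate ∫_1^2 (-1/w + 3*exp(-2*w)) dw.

An antiderivative is F(w) = -log(w) - 3*exp(-2*w)/2.
Then F(2) - F(1) = (-log(2) - 3*exp(-4)/2) - (-3*exp(-2)/2) = -log(2) - 3*exp(-4)/2 + 3*exp(-2)/2.

-log(2) - 3*exp(-4)/2 + 3*exp(-2)/2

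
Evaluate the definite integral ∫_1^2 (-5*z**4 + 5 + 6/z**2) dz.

By the power rule, an antiderivative is F(z) = -z**5 + 5*z - 6/z.
Then F(2) - F(1) = (-25) - (-2) = -23.

-23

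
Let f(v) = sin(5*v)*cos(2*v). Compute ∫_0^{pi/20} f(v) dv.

-5*sqrt(sqrt(5) + 5)/84 - sqrt(10)/84 + sqrt(2)/84 + 5/21

Use the identity sin(5*v)cos(2*v) = [sin(7*v) + sin(3*v)]/2.
An antiderivative is F(v) = -cos(3*v)/6 - cos(7*v)/14.
Then F(pi/20) - F(0) = (-5*sqrt(sqrt(5) + 5)/84 - sqrt(10)/84 + sqrt(2)/84) - (-5/21) = -5*sqrt(sqrt(5) + 5)/84 - sqrt(10)/84 + sqrt(2)/84 + 5/21.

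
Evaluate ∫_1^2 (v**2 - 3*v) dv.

By the power rule, an antiderivative is F(v) = v**3/3 - 3*v**2/2.
Then F(2) - F(1) = (-10/3) - (-7/6) = -13/6.

-13/6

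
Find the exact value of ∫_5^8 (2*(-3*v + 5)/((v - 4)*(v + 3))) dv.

-4*log(11) + 8*log(2)

Factor the denominator: v**2 - v - 12 = (v + 3)(v - 4).
Partial fractions: 2*(-3*v + 5)/((v - 4)*(v + 3)) = -4/(v + 3) - 2/(v - 4).
An antiderivative is F(v) = -2*log(v - 4) - 4*log(v + 3).
Then F(8) - F(5) = (-4*log(11) - 4*log(2)) - (-12*log(2)) = -4*log(11) + 8*log(2).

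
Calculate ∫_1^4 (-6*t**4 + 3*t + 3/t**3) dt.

By the power rule, an antiderivative is F(t) = -6*t**5/5 + 3*t**2/2 - 3/(2*t**2).
Then F(4) - F(1) = (-192783/160) - (-6/5) = -192591/160.

-192591/160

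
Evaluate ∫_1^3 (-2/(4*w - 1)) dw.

-log(11)/2 + log(3)/2

An antiderivative is F(w) = -log(4*w - 1)/2.
Then F(3) - F(1) = (-log(11)/2) - (-log(3)/2) = -log(11)/2 + log(3)/2.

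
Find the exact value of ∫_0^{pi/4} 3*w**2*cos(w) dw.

3*sqrt(2)*(-32 + pi**2 + 8*pi)/32

Integrate by parts twice (u = w^2, dv = 3*cos(w) dw).
An antiderivative is F(w) = 3*w**2*sin(w) + 6*w*cos(w) - 6*sin(w).
Then F(pi/4) - F(0) = (3*sqrt(2)*(-32 + pi**2 + 8*pi)/32) - (0) = 3*sqrt(2)*(-32 + pi**2 + 8*pi)/32.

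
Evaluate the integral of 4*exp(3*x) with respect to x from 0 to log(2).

28/3

Let u = exp(x), so du = exp(x) dx. When x = 0, u = 1; when x = log(2), u = 2.
The integral becomes 4·∫ u**2 du from 1 to 2, with antiderivative 4*u**3/3.
Back in x: F(x) = 4*exp(3*x)/3.
Then F(log(2)) - F(0) = (32/3) - (4/3) = 28/3.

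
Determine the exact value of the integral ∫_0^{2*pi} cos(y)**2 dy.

Use the identity cos^2(y) = (1 + cos(2*y))/2.
An antiderivative is F(y) = y/2 + sin(2*y)/4.
Then F(2*pi) - F(0) = (pi) - (0) = pi.

pi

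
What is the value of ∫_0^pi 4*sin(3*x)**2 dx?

Use the identity sin^2(3*x) = (1 - cos(6*x))/2.
An antiderivative is F(x) = 2*x - sin(6*x)/3.
Then F(pi) - F(0) = (2*pi) - (0) = 2*pi.

2*pi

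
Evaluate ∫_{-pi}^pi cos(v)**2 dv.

Use the identity cos^2(v) = (1 + cos(2*v))/2.
An antiderivative is F(v) = v/2 + sin(2*v)/4.
Then F(pi) - F(-pi) = (pi/2) - (-pi/2) = pi.

pi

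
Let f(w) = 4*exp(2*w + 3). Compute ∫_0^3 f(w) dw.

-2*(1 - exp(6))*exp(3)

Let u = 2*w + 3, so du = 2 dw. When w = 0, u = 3; when w = 3, u = 9.
The integral becomes 2·∫ exp(u) du from 3 to 9, with antiderivative 2*exp(u).
Back in w: F(w) = 2*exp(2*w + 3).
Then F(3) - F(0) = (2*exp(9)) - (2*exp(3)) = -2*(1 - exp(6))*exp(3).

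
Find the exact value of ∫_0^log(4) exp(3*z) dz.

Let u = exp(z), so du = exp(z) dz. When z = 0, u = 1; when z = log(4), u = 4.
The integral becomes ∫ u**2 du from 1 to 4, with antiderivative u**3/3.
Back in z: F(z) = exp(3*z)/3.
Then F(log(4)) - F(0) = (64/3) - (1/3) = 21.

21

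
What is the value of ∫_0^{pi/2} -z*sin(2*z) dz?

Integrate by parts once (u = z, dv = -sin(2*z) dz).
An antiderivative is F(z) = z*cos(2*z)/2 - sin(2*z)/4.
Then F(pi/2) - F(0) = (-pi/4) - (0) = -pi/4.

-pi/4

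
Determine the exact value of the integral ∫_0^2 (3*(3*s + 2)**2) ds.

168

Let u = 3*s + 2, so du = 3 ds. When s = 0, u = 2; when s = 2, u = 8.
The integral becomes ∫ u**2 du from 2 to 8, with antiderivative u**3/3.
Back in s: F(s) = (3*s + 2)**3/3.
Then F(2) - F(0) = (512/3) - (8/3) = 168.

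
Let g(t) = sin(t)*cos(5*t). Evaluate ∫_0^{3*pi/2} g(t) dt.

Use the identity sin(t)cos(5*t) = [sin(6*t) + sin(-4*t)]/2.
An antiderivative is F(t) = cos(4*t)/8 - cos(6*t)/12.
Then F(3*pi/2) - F(0) = (5/24) - (1/24) = 1/6.

1/6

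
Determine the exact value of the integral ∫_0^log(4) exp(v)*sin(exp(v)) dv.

Let u = exp(v), so du = exp(v) dv. When v = 0, u = 1; when v = log(4), u = 4.
The integral becomes ∫ sin(u) du from 1 to 4, with antiderivative -cos(u).
Back in v: F(v) = -cos(exp(v)).
Then F(log(4)) - F(0) = (-cos(4)) - (-cos(1)) = cos(1) - cos(4).

cos(1) - cos(4)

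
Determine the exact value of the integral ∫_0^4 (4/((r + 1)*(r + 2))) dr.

Factor the denominator: r**2 + 3*r + 2 = (r + 2)(r + 1).
Partial fractions: 4/((r + 1)*(r + 2)) = -4/(r + 2) + 4/(r + 1).
An antiderivative is F(r) = 4*log(r + 1) - 4*log(r + 2).
Then F(4) - F(0) = (-4*log(3) - 4*log(2) + 4*log(5)) - (-log(16)) = -4*log(3) + 4*log(5).

-4*log(3) + 4*log(5)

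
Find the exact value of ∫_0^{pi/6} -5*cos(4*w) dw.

-5*sqrt(3)/8

An antiderivative is F(w) = -5*sin(4*w)/4.
Then F(pi/6) - F(0) = (-5*sqrt(3)/8) - (0) = -5*sqrt(3)/8.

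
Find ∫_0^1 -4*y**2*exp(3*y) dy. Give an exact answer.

8/27 - 20*exp(3)/27

Integrate by parts twice (u = y^2, dv = -4*exp(3*y) dy).
An antiderivative is F(y) = (-36*y**2 + 24*y - 8)*exp(3*y)/27.
Then F(1) - F(0) = (-20*exp(3)/27) - (-8/27) = 8/27 - 20*exp(3)/27.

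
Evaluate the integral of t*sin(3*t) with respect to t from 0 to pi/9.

-pi/54 + sqrt(3)/18

Integrate by parts once (u = t, dv = sin(3*t) dt).
An antiderivative is F(t) = -t*cos(3*t)/3 + sin(3*t)/9.
Then F(pi/9) - F(0) = (-pi/54 + sqrt(3)/18) - (0) = -pi/54 + sqrt(3)/18.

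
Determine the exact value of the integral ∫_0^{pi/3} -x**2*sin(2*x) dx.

-sqrt(3)*pi/12 - pi**2/36 + 3/8

Integrate by parts twice (u = x^2, dv = -sin(2*x) dx).
An antiderivative is F(x) = x**2*cos(2*x)/2 - x*sin(2*x)/2 - cos(2*x)/4.
Then F(pi/3) - F(0) = (-sqrt(3)*pi/12 - pi**2/36 + 1/8) - (-1/4) = -sqrt(3)*pi/12 - pi**2/36 + 3/8.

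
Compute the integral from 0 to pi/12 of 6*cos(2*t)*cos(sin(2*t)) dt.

Let u = sin(2*t), so du = 2*cos(2*t) dt. When t = 0, u = 0; when t = pi/12, u = 1/2.
The integral becomes 3·∫ cos(u) du from 0 to 1/2, with antiderivative 3*sin(u).
Back in t: F(t) = 3*sin(sin(2*t)).
Then F(pi/12) - F(0) = (3*sin(1/2)) - (0) = 3*sin(1/2).

3*sin(1/2)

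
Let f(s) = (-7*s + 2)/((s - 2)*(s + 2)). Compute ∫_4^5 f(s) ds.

-4*log(7) + log(3) + 7*log(2)

Factor the denominator: s**2 - 4 = (s + 2)(s - 2).
Partial fractions: (-7*s + 2)/((s - 2)*(s + 2)) = -4/(s + 2) - 3/(s - 2).
An antiderivative is F(s) = -3*log(s - 2) - 4*log(s + 2).
Then F(5) - F(4) = (-4*log(7) - 3*log(3)) - (-7*log(2) - 4*log(3)) = -4*log(7) + log(3) + 7*log(2).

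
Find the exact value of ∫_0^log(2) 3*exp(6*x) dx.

63/2

Let u = exp(x), so du = exp(x) dx. When x = 0, u = 1; when x = log(2), u = 2.
The integral becomes 3·∫ u**5 du from 1 to 2, with antiderivative u**6/2.
Back in x: F(x) = exp(6*x)/2.
Then F(log(2)) - F(0) = (32) - (1/2) = 63/2.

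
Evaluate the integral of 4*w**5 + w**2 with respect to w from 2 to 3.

By the power rule, an antiderivative is F(w) = 2*w**6/3 + w**3/3.
Then F(3) - F(2) = (495) - (136/3) = 1349/3.

1349/3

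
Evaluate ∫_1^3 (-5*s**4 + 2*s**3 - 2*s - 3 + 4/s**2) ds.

By the power rule, an antiderivative is F(s) = -s**5 + s**4/2 - s**2 - 3*s - 4/s.
Then F(3) - F(1) = (-1331/6) - (-17/2) = -640/3.

-640/3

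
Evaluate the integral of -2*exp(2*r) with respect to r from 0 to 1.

1 - exp(2)

An antiderivative is F(r) = -exp(2*r).
Then F(1) - F(0) = (-exp(2)) - (-1) = 1 - exp(2).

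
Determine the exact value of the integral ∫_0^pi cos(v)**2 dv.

pi/2

Use the identity cos^2(v) = (1 + cos(2*v))/2.
An antiderivative is F(v) = v/2 + sin(2*v)/4.
Then F(pi) - F(0) = (pi/2) - (0) = pi/2.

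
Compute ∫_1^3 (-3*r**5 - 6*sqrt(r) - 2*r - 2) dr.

-372 - 12*sqrt(3)

By the power rule, an antiderivative is F(r) = -r**6/2 - 4*r**(3/2) - r**2 - 2*r.
Then F(3) - F(1) = (-759/2 - 12*sqrt(3)) - (-15/2) = -372 - 12*sqrt(3).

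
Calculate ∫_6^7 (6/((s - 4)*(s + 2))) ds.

log(4/3)

Factor the denominator: s**2 - 2*s - 8 = (s + 2)(s - 4).
Partial fractions: 6/((s - 4)*(s + 2)) = -1/(s + 2) + 1/(s - 4).
An antiderivative is F(s) = log(s - 4) - log(s + 2).
Then F(7) - F(6) = (-log(3)) - (-log(4)) = log(4/3).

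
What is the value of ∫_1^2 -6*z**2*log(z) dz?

Integrate by parts once (u = ln z, dv = -6*z**2 dz).
An antiderivative is F(z) = -2*z**3*(3*log(z) - 1)/3.
Then F(2) - F(1) = (16/3 - 16*log(2)) - (2/3) = 14/3 - 16*log(2).

14/3 - 16*log(2)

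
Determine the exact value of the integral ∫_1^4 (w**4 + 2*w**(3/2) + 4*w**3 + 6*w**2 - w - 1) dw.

5999/10

By the power rule, an antiderivative is F(w) = 4*w**(5/2)/5 + w**5/5 + w**4 + 2*w**3 - w**2/2 - w.
Then F(4) - F(1) = (3012/5) - (5/2) = 5999/10.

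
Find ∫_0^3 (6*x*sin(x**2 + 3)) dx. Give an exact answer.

3*cos(3) - 3*cos(12)

Let u = x**2 + 3, so du = 2*x dx. When x = 0, u = 3; when x = 3, u = 12.
The integral becomes 3·∫ sin(u) du from 3 to 12, with antiderivative -3*cos(u).
Back in x: F(x) = -3*cos(x**2 + 3).
Then F(3) - F(0) = (-3*cos(12)) - (-3*cos(3)) = 3*cos(3) - 3*cos(12).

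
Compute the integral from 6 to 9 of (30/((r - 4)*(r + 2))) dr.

-5*log(11) + 10*log(2) + 5*log(5)

Factor the denominator: r**2 - 2*r - 8 = (r + 2)(r - 4).
Partial fractions: 30/((r - 4)*(r + 2)) = -5/(r + 2) + 5/(r - 4).
An antiderivative is F(r) = 5*log(r - 4) - 5*log(r + 2).
Then F(9) - F(6) = (-5*log(11) + 5*log(5)) - (-10*log(2)) = -5*log(11) + 10*log(2) + 5*log(5).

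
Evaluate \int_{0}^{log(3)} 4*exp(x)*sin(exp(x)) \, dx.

4*cos(1) - 4*cos(3)

Let u = exp(x), so du = exp(x) dx. When x = 0, u = 1; when x = log(3), u = 3.
The integral becomes 4·∫ sin(u) du from 1 to 3, with antiderivative -4*cos(u).
Back in x: F(x) = -4*cos(exp(x)).
Then F(log(3)) - F(0) = (-4*cos(3)) - (-4*cos(1)) = 4*cos(1) - 4*cos(3).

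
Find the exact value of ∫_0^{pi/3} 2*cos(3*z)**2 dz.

pi/3

Use the identity cos^2(3*z) = (1 + cos(6*z))/2.
An antiderivative is F(z) = z + sin(6*z)/6.
Then F(pi/3) - F(0) = (pi/3) - (0) = pi/3.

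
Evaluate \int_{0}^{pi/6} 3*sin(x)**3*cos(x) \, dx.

Let u = sin(x), so du = cos(x) dx. When x = 0, u = 0; when x = pi/6, u = 1/2.
The integral becomes 3·∫ u**3 du from 0 to 1/2, with antiderivative 3*u**4/4.
Back in x: F(x) = 3*sin(x)**4/4.
Then F(pi/6) - F(0) = (3/64) - (0) = 3/64.

3/64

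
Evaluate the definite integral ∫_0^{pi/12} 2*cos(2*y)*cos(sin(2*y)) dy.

sin(1/2)

Let u = sin(2*y), so du = 2*cos(2*y) dy. When y = 0, u = 0; when y = pi/12, u = 1/2.
The integral becomes ∫ cos(u) du from 0 to 1/2, with antiderivative sin(u).
Back in y: F(y) = sin(sin(2*y)).
Then F(pi/12) - F(0) = (sin(1/2)) - (0) = sin(1/2).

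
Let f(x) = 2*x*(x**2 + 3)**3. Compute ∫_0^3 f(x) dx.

Let u = x**2 + 3, so du = 2*x dx. When x = 0, u = 3; when x = 3, u = 12.
The integral becomes ∫ u**3 du from 3 to 12, with antiderivative u**4/4.
Back in x: F(x) = (x**2 + 3)**4/4.
Then F(3) - F(0) = (5184) - (81/4) = 20655/4.

20655/4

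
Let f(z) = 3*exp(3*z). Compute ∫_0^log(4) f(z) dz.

63

Let u = exp(z), so du = exp(z) dz. When z = 0, u = 1; when z = log(4), u = 4.
The integral becomes 3·∫ u**2 du from 1 to 4, with antiderivative u**3.
Back in z: F(z) = exp(3*z).
Then F(log(4)) - F(0) = (64) - (1) = 63.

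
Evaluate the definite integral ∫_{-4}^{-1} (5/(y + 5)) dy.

10*log(2)

An antiderivative is F(y) = 5*log(y + 5).
Then F(-1) - F(-4) = (10*log(2)) - (0) = 10*log(2).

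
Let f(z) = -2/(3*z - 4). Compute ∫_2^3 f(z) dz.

An antiderivative is F(z) = -2*log(3*z - 4)/3.
Then F(3) - F(2) = (-2*log(5)/3) - (-2*log(2)/3) = -2*log(5)/3 + 2*log(2)/3.

-2*log(5)/3 + 2*log(2)/3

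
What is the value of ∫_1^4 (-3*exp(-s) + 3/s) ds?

-3*exp(-1) + 3*exp(-4) + 6*log(2)

An antiderivative is F(s) = 3*log(s) + 3*exp(-s).
Then F(4) - F(1) = (3*exp(-4) + 6*log(2)) - (3*exp(-1)) = -3*exp(-1) + 3*exp(-4) + 6*log(2).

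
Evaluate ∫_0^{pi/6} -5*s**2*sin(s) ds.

-5*sqrt(3) - 5*pi/6 + 5*sqrt(3)*pi**2/72 + 10

Integrate by parts twice (u = s^2, dv = -5*sin(s) ds).
An antiderivative is F(s) = 5*s**2*cos(s) - 10*s*sin(s) - 10*cos(s).
Then F(pi/6) - F(0) = (-5*sqrt(3) - 5*pi/6 + 5*sqrt(3)*pi**2/72) - (-10) = -5*sqrt(3) - 5*pi/6 + 5*sqrt(3)*pi**2/72 + 10.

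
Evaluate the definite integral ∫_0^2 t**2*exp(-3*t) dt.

2/27 - 50*exp(-6)/27

Integrate by parts twice (u = t^2, dv = exp(-3*t) dt).
An antiderivative is F(t) = (-9*t**2 - 6*t - 2)*exp(-3*t)/27.
Then F(2) - F(0) = (-50*exp(-6)/27) - (-2/27) = 2/27 - 50*exp(-6)/27.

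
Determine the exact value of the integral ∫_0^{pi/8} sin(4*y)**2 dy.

Use the identity sin^2(4*y) = (1 - cos(8*y))/2.
An antiderivative is F(y) = y/2 - sin(8*y)/16.
Then F(pi/8) - F(0) = (pi/16) - (0) = pi/16.

pi/16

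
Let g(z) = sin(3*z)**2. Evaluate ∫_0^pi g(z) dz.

Use the identity sin^2(3*z) = (1 - cos(6*z))/2.
An antiderivative is F(z) = z/2 - sin(6*z)/12.
Then F(pi) - F(0) = (pi/2) - (0) = pi/2.

pi/2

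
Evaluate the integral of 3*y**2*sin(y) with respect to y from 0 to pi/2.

Integrate by parts twice (u = y^2, dv = 3*sin(y) dy).
An antiderivative is F(y) = -3*y**2*cos(y) + 6*y*sin(y) + 6*cos(y).
Then F(pi/2) - F(0) = (3*pi) - (6) = -6 + 3*pi.

-6 + 3*pi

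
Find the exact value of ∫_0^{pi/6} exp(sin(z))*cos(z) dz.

-1 + exp(1/2)

Let u = sin(z), so du = cos(z) dz. When z = 0, u = 0; when z = pi/6, u = 1/2.
The integral becomes ∫ exp(u) du from 0 to 1/2, with antiderivative exp(u).
Back in z: F(z) = exp(sin(z)).
Then F(pi/6) - F(0) = (exp(1/2)) - (1) = -1 + exp(1/2).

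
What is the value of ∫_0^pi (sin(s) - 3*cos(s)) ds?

An antiderivative is F(s) = -3*sin(s) - cos(s).
Then F(pi) - F(0) = (1) - (-1) = 2.

2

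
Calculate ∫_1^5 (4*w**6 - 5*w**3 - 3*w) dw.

306784/7

By the power rule, an antiderivative is F(w) = 4*w**7/7 - 5*w**4/4 - 3*w**2/2.
Then F(5) - F(1) = (1227075/28) - (-61/28) = 306784/7.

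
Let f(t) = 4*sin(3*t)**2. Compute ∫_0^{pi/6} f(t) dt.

Use the identity sin^2(3*t) = (1 - cos(6*t))/2.
An antiderivative is F(t) = 2*t - sin(6*t)/3.
Then F(pi/6) - F(0) = (pi/3) - (0) = pi/3.

pi/3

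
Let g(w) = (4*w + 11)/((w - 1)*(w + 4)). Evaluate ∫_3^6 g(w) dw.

-log(7) - 2*log(2) + 4*log(5)

Factor the denominator: w**2 + 3*w - 4 = (w + 4)(w - 1).
Partial fractions: (4*w + 11)/((w - 1)*(w + 4)) = 1/(w + 4) + 3/(w - 1).
An antiderivative is F(w) = 3*log(w - 1) + log(w + 4).
Then F(6) - F(3) = (log(2) + 4*log(5)) - (log(56)) = -log(7) - 2*log(2) + 4*log(5).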